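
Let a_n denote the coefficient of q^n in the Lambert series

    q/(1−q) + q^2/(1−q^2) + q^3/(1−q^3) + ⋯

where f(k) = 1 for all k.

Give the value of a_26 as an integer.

q^26  k|26↦f(k): 26:1 13:1 2:1 1:1  a_26=4

a_26 = 4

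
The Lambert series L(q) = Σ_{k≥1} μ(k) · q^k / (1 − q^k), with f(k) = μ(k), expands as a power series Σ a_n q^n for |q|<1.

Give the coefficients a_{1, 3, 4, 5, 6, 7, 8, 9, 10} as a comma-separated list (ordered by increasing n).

[q^1] μ(1)=1 ⇒ 1
d|3:{1,3}  Σμ=1+(-1)=0
q^4  k|4↦μ(k): 1:1 2:-1 4:0  a_4=0
[q^5] μ(5)=-1,μ(1)=1 ⇒ 0
[q^6] μ(6)=1,μ(3)=-1,μ(2)=-1,μ(1)=1 ⇒ 0
q^7  k|7↦μ(k): 1:1 7:-1  a_7=0
q^8  k|8↦μ(k): 1:1 2:-1 4:0 8:0  a_8=0
q^9  k|9↦μ(k): 1:1 3:-1 9:0  a_9=0
n=10: 10·1 5·2 2·5 1·10  μ→[1+(-1)+(-1)+1]=0

1, 0, 0, 0, 0, 0, 0, 0, 0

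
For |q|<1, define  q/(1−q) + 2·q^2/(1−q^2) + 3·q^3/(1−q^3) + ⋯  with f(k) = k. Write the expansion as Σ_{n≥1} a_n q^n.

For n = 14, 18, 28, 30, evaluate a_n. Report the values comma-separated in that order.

24, 39, 56, 72

[q^14] f(1)=1,f(2)=2,f(7)=7,f(14)=14 ⇒ 24
d|18:{1,2,3,6,9,18}  Σf=1+2+3+6+9+18=39
n=28: 1·28 2·14 4·7 7·4 14·2 28·1  f→[1+2+4+7+14+28]=56
d|30:{30,15,10,6,5,3,2,1}  Σf=30+15+10+6+5+3+2+1=72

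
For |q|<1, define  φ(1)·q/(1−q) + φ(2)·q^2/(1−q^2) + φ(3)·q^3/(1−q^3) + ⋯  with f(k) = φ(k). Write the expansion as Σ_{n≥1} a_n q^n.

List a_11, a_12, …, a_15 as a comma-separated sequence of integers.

q^11  k|11↦φ(k): 11:10 1:1  a_11=11
n=12: 1·12 2·6 3·4 4·3 6·2 12·1  φ→[1+1+2+2+2+4]=12
n=13: 1·13 13·1  φ→[1+12]=13
n=14: 1·14 2·7 7·2 14·1  φ→[1+1+6+6]=14
q^15  k|15↦φ(k): 1:1 3:2 5:4 15:8  a_15=15

11, 12, 13, 14, 15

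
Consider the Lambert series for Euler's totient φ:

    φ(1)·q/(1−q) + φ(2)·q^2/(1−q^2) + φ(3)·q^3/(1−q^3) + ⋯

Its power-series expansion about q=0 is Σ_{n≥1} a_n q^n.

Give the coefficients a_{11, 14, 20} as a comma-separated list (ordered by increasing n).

[q^11] φ(1)=1,φ(11)=10 ⇒ 11
d|14:{1,2,7,14}  Σφ=1+1+6+6=14
[q^20] φ(1)=1,φ(2)=1,φ(4)=2,φ(5)=4,φ(10)=4,φ(20)=8 ⇒ 20

11, 14, 20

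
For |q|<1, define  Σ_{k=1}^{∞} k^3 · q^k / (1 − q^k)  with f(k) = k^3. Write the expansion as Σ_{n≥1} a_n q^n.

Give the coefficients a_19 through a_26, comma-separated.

6860, 9198, 9632, 11988, 12168, 16380, 15751, 19782

q^19  k|19↦f(k): 1:1 19:6859  a_19=6860
q^20  k|20↦f(k): 1:1 2:8 4:64 5:125 10:1000 20:8000  a_20=9198
d|21:{1,3,7,21}  Σf=1+27+343+9261=9632
[q^22] f(1)=1,f(2)=8,f(11)=1331,f(22)=10648 ⇒ 11988
d|23:{1,23}  Σf=1+12167=12168
q^24  k|24↦f(k): 24:13824 12:1728 8:512 6:216 4:64 3:27 2:8 1:1  a_24=16380
n=25: 25·1 5·5 1·25  f→[15625+125+1]=15751
n=26: 26·1 13·2 2·13 1·26  f→[17576+2197+8+1]=19782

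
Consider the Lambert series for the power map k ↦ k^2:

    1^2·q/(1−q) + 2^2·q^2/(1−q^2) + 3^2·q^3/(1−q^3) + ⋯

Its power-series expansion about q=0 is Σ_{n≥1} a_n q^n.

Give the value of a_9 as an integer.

a_9 = 91

[q^9] f(9)=81,f(3)=9,f(1)=1 ⇒ 91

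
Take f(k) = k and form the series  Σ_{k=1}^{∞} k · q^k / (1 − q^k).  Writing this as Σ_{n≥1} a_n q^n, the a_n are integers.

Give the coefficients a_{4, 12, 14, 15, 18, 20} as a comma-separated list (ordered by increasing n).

7, 28, 24, 24, 39, 42

q^4  k|4↦f(k): 1:1 2:2 4:4  a_4=7
q^12  k|12↦f(k): 1:1 2:2 3:3 4:4 6:6 12:12  a_12=28
d|14:{14,7,2,1}  Σf=14+7+2+1=24
q^15  k|15↦f(k): 1:1 3:3 5:5 15:15  a_15=24
n=18: 18·1 9·2 6·3 3·6 2·9 1·18  f→[18+9+6+3+2+1]=39
[q^20] f(1)=1,f(2)=2,f(4)=4,f(5)=5,f(10)=10,f(20)=20 ⇒ 42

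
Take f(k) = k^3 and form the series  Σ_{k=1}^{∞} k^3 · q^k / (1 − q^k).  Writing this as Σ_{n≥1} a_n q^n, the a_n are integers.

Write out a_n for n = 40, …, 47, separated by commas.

d|40:{1,2,4,5,8,10,20,40}  Σf=1+8+64+125+512+1000+8000+64000=73710
[q^41] f(1)=1,f(41)=68921 ⇒ 68922
q^42  k|42↦f(k): 1:1 2:8 3:27 6:216 7:343 14:2744 21:9261 42:74088  a_42=86688
n=43: 1·43 43·1  f→[1+79507]=79508
q^44  k|44↦f(k): 1:1 2:8 4:64 11:1331 22:10648 44:85184  a_44=97236
d|45:{1,3,5,9,15,45}  Σf=1+27+125+729+3375+91125=95382
n=46: 46·1 23·2 2·23 1·46  f→[97336+12167+8+1]=109512
n=47: 1·47 47·1  f→[1+103823]=103824

73710, 68922, 86688, 79508, 97236, 95382, 109512, 103824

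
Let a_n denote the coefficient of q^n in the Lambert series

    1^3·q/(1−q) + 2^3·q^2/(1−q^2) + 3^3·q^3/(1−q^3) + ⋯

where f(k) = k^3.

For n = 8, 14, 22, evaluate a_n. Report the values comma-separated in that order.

d|8:{8,4,2,1}  Σf=512+64+8+1=585
n=14: 14·1 7·2 2·7 1·14  f→[2744+343+8+1]=3096
q^22  k|22↦f(k): 22:10648 11:1331 2:8 1:1  a_22=11988

585, 3096, 11988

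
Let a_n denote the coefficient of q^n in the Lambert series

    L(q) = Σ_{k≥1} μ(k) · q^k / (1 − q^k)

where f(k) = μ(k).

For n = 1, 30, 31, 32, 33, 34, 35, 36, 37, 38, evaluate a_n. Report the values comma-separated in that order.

1, 0, 0, 0, 0, 0, 0, 0, 0, 0

q^1  k|1↦μ(k): 1:1  a_1=1
q^30  k|30↦μ(k): 1:1 2:-1 3:-1 5:-1 6:1 10:1 15:1 30:-1  a_30=0
n=31: 31·1 1·31  μ→[(-1)+1]=0
q^32  k|32↦μ(k): 32:0 16:0 8:0 4:0 2:-1 1:1  a_32=0
d|33:{33,11,3,1}  Σμ=1+(-1)+(-1)+1=0
[q^34] μ(34)=1,μ(17)=-1,μ(2)=-1,μ(1)=1 ⇒ 0
d|35:{35,7,5,1}  Σμ=1+(-1)+(-1)+1=0
n=36: 1·36 2·18 3·12 4·9 6·6 9·4 12·3 18·2 36·1  μ→[1+(-1)+(-1)+0+1+0+0+0+0]=0
[q^37] μ(37)=-1,μ(1)=1 ⇒ 0
q^38  k|38↦μ(k): 1:1 2:-1 19:-1 38:1  a_38=0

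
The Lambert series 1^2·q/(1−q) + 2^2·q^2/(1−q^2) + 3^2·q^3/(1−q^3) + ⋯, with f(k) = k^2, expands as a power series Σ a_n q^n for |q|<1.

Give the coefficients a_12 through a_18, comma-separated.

d|12:{12,6,4,3,2,1}  Σf=144+36+16+9+4+1=210
q^13  k|13↦f(k): 1:1 13:169  a_13=170
d|14:{14,7,2,1}  Σf=196+49+4+1=250
q^15  k|15↦f(k): 1:1 3:9 5:25 15:225  a_15=260
n=16: 16·1 8·2 4·4 2·8 1·16  f→[256+64+16+4+1]=341
q^17  k|17↦f(k): 17:289 1:1  a_17=290
q^18  k|18↦f(k): 18:324 9:81 6:36 3:9 2:4 1:1  a_18=455

210, 170, 250, 260, 341, 290, 455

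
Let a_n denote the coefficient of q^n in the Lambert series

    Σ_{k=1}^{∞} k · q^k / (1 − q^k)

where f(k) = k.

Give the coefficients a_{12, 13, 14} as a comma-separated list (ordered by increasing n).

28, 14, 24

[q^12] f(1)=1,f(2)=2,f(3)=3,f(4)=4,f(6)=6,f(12)=12 ⇒ 28
q^13  k|13↦f(k): 13:13 1:1  a_13=14
q^14  k|14↦f(k): 1:1 2:2 7:7 14:14  a_14=24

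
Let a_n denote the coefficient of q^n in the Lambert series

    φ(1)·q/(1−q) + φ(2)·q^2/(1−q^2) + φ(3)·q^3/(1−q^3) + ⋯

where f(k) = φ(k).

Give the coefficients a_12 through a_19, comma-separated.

[q^12] φ(1)=1,φ(2)=1,φ(3)=2,φ(4)=2,φ(6)=2,φ(12)=4 ⇒ 12
n=13: 13·1 1·13  φ→[12+1]=13
q^14  k|14↦φ(k): 1:1 2:1 7:6 14:6  a_14=14
[q^15] φ(15)=8,φ(5)=4,φ(3)=2,φ(1)=1 ⇒ 15
[q^16] φ(1)=1,φ(2)=1,φ(4)=2,φ(8)=4,φ(16)=8 ⇒ 16
[q^17] φ(1)=1,φ(17)=16 ⇒ 17
q^18  k|18↦φ(k): 1:1 2:1 3:2 6:2 9:6 18:6  a_18=18
[q^19] φ(19)=18,φ(1)=1 ⇒ 19

12, 13, 14, 15, 16, 17, 18, 19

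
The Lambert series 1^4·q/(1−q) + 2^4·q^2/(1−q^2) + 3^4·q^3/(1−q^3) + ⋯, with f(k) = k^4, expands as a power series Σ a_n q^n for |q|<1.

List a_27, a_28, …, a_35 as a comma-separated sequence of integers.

q^27  k|27↦f(k): 1:1 3:81 9:6561 27:531441  a_27=538084
[q^28] f(1)=1,f(2)=16,f(4)=256,f(7)=2401,f(14)=38416,f(28)=614656 ⇒ 655746
n=29: 29·1 1·29  f→[707281+1]=707282
[q^30] f(1)=1,f(2)=16,f(3)=81,f(5)=625,f(6)=1296,f(10)=10000,f(15)=50625,f(30)=810000 ⇒ 872644
[q^31] f(31)=923521,f(1)=1 ⇒ 923522
d|32:{1,2,4,8,16,32}  Σf=1+16+256+4096+65536+1048576=1118481
n=33: 33·1 11·3 3·11 1·33  f→[1185921+14641+81+1]=1200644
q^34  k|34↦f(k): 1:1 2:16 17:83521 34:1336336  a_34=1419874
q^35  k|35↦f(k): 1:1 5:625 7:2401 35:1500625  a_35=1503652

538084, 655746, 707282, 872644, 923522, 1118481, 1200644, 1419874, 1503652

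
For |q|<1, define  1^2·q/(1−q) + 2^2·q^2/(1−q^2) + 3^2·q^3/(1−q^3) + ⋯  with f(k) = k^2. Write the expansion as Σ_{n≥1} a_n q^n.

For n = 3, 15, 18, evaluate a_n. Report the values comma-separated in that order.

10, 260, 455

n=3: 1·3 3·1  f→[1+9]=10
n=15: 1·15 3·5 5·3 15·1  f→[1+9+25+225]=260
d|18:{18,9,6,3,2,1}  Σf=324+81+36+9+4+1=455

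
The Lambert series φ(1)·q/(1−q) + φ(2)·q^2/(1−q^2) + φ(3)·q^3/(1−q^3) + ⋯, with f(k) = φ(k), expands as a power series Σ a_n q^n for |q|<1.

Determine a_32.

[q^32] φ(1)=1,φ(2)=1,φ(4)=2,φ(8)=4,φ(16)=8,φ(32)=16 ⇒ 32

a_32 = 32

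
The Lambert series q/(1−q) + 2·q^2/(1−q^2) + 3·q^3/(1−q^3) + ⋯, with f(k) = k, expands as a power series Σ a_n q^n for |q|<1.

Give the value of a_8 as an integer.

a_8 = 15

n=8: 8·1 4·2 2·4 1·8  f→[8+4+2+1]=15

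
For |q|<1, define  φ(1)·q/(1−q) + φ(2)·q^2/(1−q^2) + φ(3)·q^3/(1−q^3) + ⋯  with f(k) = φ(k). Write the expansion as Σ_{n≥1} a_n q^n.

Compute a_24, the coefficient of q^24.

[q^24] φ(1)=1,φ(2)=1,φ(3)=2,φ(4)=2,φ(6)=2,φ(8)=4,φ(12)=4,φ(24)=8 ⇒ 24

a_24 = 24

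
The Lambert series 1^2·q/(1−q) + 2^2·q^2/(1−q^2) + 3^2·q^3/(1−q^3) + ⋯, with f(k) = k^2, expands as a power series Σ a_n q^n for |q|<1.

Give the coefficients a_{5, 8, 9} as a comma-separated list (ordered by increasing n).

[q^5] f(5)=25,f(1)=1 ⇒ 26
[q^8] f(1)=1,f(2)=4,f(4)=16,f(8)=64 ⇒ 85
[q^9] f(9)=81,f(3)=9,f(1)=1 ⇒ 91

26, 85, 91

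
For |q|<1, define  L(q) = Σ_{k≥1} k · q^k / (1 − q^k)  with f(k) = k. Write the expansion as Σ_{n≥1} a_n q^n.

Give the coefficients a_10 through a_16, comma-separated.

[q^10] f(10)=10,f(5)=5,f(2)=2,f(1)=1 ⇒ 18
n=11: 11·1 1·11  f→[11+1]=12
[q^12] f(12)=12,f(6)=6,f(4)=4,f(3)=3,f(2)=2,f(1)=1 ⇒ 28
d|13:{1,13}  Σf=1+13=14
[q^14] f(1)=1,f(2)=2,f(7)=7,f(14)=14 ⇒ 24
q^15  k|15↦f(k): 1:1 3:3 5:5 15:15  a_15=24
d|16:{16,8,4,2,1}  Σf=16+8+4+2+1=31

18, 12, 28, 14, 24, 24, 31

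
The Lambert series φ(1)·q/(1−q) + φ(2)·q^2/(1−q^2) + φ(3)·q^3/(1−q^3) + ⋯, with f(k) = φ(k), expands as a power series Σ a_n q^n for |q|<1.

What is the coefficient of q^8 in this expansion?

n=8: 1·8 2·4 4·2 8·1  φ→[1+1+2+4]=8

a_8 = 8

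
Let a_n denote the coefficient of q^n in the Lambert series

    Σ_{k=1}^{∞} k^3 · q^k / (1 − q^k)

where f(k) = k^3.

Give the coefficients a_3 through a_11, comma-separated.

[q^3] f(3)=27,f(1)=1 ⇒ 28
n=4: 1·4 2·2 4·1  f→[1+8+64]=73
n=5: 5·1 1·5  f→[125+1]=126
[q^6] f(6)=216,f(3)=27,f(2)=8,f(1)=1 ⇒ 252
[q^7] f(1)=1,f(7)=343 ⇒ 344
d|8:{8,4,2,1}  Σf=512+64+8+1=585
d|9:{9,3,1}  Σf=729+27+1=757
d|10:{1,2,5,10}  Σf=1+8+125+1000=1134
q^11  k|11↦f(k): 1:1 11:1331  a_11=1332

28, 73, 126, 252, 344, 585, 757, 1134, 1332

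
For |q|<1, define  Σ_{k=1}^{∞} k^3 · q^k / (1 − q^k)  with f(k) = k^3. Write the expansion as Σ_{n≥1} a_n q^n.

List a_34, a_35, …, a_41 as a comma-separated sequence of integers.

[q^34] f(1)=1,f(2)=8,f(17)=4913,f(34)=39304 ⇒ 44226
q^35  k|35↦f(k): 1:1 5:125 7:343 35:42875  a_35=43344
d|36:{1,2,3,4,6,9,12,18,36}  Σf=1+8+27+64+216+729+1728+5832+46656=55261
q^37  k|37↦f(k): 1:1 37:50653  a_37=50654
d|38:{38,19,2,1}  Σf=54872+6859+8+1=61740
n=39: 1·39 3·13 13·3 39·1  f→[1+27+2197+59319]=61544
q^40  k|40↦f(k): 40:64000 20:8000 10:1000 8:512 5:125 4:64 2:8 1:1  a_40=73710
q^41  k|41↦f(k): 1:1 41:68921  a_41=68922

44226, 43344, 55261, 50654, 61740, 61544, 73710, 68922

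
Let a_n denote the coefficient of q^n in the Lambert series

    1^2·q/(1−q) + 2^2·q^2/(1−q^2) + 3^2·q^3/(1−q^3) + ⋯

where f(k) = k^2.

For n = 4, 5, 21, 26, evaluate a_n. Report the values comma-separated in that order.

q^4  k|4↦f(k): 1:1 2:4 4:16  a_4=21
[q^5] f(5)=25,f(1)=1 ⇒ 26
q^21  k|21↦f(k): 1:1 3:9 7:49 21:441  a_21=500
d|26:{1,2,13,26}  Σf=1+4+169+676=850

21, 26, 500, 850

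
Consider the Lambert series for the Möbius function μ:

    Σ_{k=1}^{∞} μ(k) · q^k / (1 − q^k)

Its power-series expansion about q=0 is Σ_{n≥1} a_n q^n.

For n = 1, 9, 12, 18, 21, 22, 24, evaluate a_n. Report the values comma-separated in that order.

1, 0, 0, 0, 0, 0, 0

q^1  k|1↦μ(k): 1:1  a_1=1
[q^9] μ(1)=1,μ(3)=-1,μ(9)=0 ⇒ 0
[q^12] μ(1)=1,μ(2)=-1,μ(3)=-1,μ(4)=0,μ(6)=1,μ(12)=0 ⇒ 0
d|18:{1,2,3,6,9,18}  Σμ=1+(-1)+(-1)+1+0+0=0
d|21:{1,3,7,21}  Σμ=1+(-1)+(-1)+1=0
[q^22] μ(1)=1,μ(2)=-1,μ(11)=-1,μ(22)=1 ⇒ 0
d|24:{1,2,3,4,6,8,12,24}  Σμ=1+(-1)+(-1)+0+1+0+0+0=0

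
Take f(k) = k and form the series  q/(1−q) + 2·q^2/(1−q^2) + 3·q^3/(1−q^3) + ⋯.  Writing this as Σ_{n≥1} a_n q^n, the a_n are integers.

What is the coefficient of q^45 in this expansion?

a_45 = 78

d|45:{1,3,5,9,15,45}  Σf=1+3+5+9+15+45=78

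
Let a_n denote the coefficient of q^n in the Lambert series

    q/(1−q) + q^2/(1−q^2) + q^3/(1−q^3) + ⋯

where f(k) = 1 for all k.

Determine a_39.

a_39 = 4

[q^39] f(39)=1,f(13)=1,f(3)=1,f(1)=1 ⇒ 4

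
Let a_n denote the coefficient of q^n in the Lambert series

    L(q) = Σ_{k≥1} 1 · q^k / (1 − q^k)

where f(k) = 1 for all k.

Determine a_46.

n=46: 46·1 23·2 2·23 1·46  f→[1+1+1+1]=4

a_46 = 4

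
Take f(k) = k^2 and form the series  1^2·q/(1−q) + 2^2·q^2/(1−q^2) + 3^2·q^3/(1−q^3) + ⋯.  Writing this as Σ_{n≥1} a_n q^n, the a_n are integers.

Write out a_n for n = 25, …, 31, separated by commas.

n=25: 1·25 5·5 25·1  f→[1+25+625]=651
q^26  k|26↦f(k): 1:1 2:4 13:169 26:676  a_26=850
[q^27] f(27)=729,f(9)=81,f(3)=9,f(1)=1 ⇒ 820
[q^28] f(1)=1,f(2)=4,f(4)=16,f(7)=49,f(14)=196,f(28)=784 ⇒ 1050
d|29:{1,29}  Σf=1+841=842
[q^30] f(1)=1,f(2)=4,f(3)=9,f(5)=25,f(6)=36,f(10)=100,f(15)=225,f(30)=900 ⇒ 1300
q^31  k|31↦f(k): 1:1 31:961  a_31=962

651, 850, 820, 1050, 842, 1300, 962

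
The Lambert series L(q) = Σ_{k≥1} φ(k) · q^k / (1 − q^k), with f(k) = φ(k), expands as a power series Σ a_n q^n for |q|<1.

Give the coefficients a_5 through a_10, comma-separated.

n=5: 1·5 5·1  φ→[1+4]=5
q^6  k|6↦φ(k): 1:1 2:1 3:2 6:2  a_6=6
n=7: 7·1 1·7  φ→[6+1]=7
n=8: 8·1 4·2 2·4 1·8  φ→[4+2+1+1]=8
q^9  k|9↦φ(k): 9:6 3:2 1:1  a_9=9
d|10:{10,5,2,1}  Σφ=4+4+1+1=10

5, 6, 7, 8, 9, 10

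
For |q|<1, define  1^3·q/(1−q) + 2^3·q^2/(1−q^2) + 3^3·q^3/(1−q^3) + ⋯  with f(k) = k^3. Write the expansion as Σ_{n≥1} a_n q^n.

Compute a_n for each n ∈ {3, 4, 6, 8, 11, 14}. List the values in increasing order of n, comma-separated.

q^3  k|3↦f(k): 3:27 1:1  a_3=28
d|4:{4,2,1}  Σf=64+8+1=73
n=6: 1·6 2·3 3·2 6·1  f→[1+8+27+216]=252
n=8: 8·1 4·2 2·4 1·8  f→[512+64+8+1]=585
d|11:{11,1}  Σf=1331+1=1332
d|14:{1,2,7,14}  Σf=1+8+343+2744=3096

28, 73, 252, 585, 1332, 3096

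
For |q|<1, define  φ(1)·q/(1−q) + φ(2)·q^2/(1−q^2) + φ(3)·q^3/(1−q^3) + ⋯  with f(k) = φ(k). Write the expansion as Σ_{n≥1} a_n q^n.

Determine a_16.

[q^16] φ(16)=8,φ(8)=4,φ(4)=2,φ(2)=1,φ(1)=1 ⇒ 16

a_16 = 16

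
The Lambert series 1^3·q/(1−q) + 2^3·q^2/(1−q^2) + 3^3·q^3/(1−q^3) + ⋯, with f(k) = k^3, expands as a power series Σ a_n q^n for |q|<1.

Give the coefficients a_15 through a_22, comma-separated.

[q^15] f(1)=1,f(3)=27,f(5)=125,f(15)=3375 ⇒ 3528
[q^16] f(16)=4096,f(8)=512,f(4)=64,f(2)=8,f(1)=1 ⇒ 4681
q^17  k|17↦f(k): 17:4913 1:1  a_17=4914
[q^18] f(18)=5832,f(9)=729,f(6)=216,f(3)=27,f(2)=8,f(1)=1 ⇒ 6813
n=19: 19·1 1·19  f→[6859+1]=6860
q^20  k|20↦f(k): 1:1 2:8 4:64 5:125 10:1000 20:8000  a_20=9198
d|21:{21,7,3,1}  Σf=9261+343+27+1=9632
d|22:{22,11,2,1}  Σf=10648+1331+8+1=11988

3528, 4681, 4914, 6813, 6860, 9198, 9632, 11988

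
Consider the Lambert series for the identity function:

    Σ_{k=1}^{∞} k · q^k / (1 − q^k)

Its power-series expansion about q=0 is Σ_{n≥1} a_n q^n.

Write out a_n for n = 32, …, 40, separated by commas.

n=32: 32·1 16·2 8·4 4·8 2·16 1·32  f→[32+16+8+4+2+1]=63
[q^33] f(33)=33,f(11)=11,f(3)=3,f(1)=1 ⇒ 48
[q^34] f(1)=1,f(2)=2,f(17)=17,f(34)=34 ⇒ 54
[q^35] f(1)=1,f(5)=5,f(7)=7,f(35)=35 ⇒ 48
d|36:{1,2,3,4,6,9,12,18,36}  Σf=1+2+3+4+6+9+12+18+36=91
n=37: 1·37 37·1  f→[1+37]=38
q^38  k|38↦f(k): 38:38 19:19 2:2 1:1  a_38=60
n=39: 1·39 3·13 13·3 39·1  f→[1+3+13+39]=56
q^40  k|40↦f(k): 1:1 2:2 4:4 5:5 8:8 10:10 20:20 40:40  a_40=90

63, 48, 54, 48, 91, 38, 60, 56, 90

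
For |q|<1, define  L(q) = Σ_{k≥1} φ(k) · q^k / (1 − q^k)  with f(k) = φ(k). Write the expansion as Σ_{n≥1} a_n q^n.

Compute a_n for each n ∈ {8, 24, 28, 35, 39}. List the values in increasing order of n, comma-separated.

d|8:{8,4,2,1}  Σφ=4+2+1+1=8
[q^24] φ(1)=1,φ(2)=1,φ(3)=2,φ(4)=2,φ(6)=2,φ(8)=4,φ(12)=4,φ(24)=8 ⇒ 24
n=28: 1·28 2·14 4·7 7·4 14·2 28·1  φ→[1+1+2+6+6+12]=28
q^35  k|35↦φ(k): 35:24 7:6 5:4 1:1  a_35=35
q^39  k|39↦φ(k): 39:24 13:12 3:2 1:1  a_39=39

8, 24, 28, 35, 39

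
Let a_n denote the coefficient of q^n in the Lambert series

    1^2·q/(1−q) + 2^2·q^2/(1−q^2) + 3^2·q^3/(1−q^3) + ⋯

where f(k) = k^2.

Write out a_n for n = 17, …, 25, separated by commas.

n=17: 1·17 17·1  f→[1+289]=290
q^18  k|18↦f(k): 1:1 2:4 3:9 6:36 9:81 18:324  a_18=455
n=19: 19·1 1·19  f→[361+1]=362
q^20  k|20↦f(k): 20:400 10:100 5:25 4:16 2:4 1:1  a_20=546
q^21  k|21↦f(k): 1:1 3:9 7:49 21:441  a_21=500
q^22  k|22↦f(k): 1:1 2:4 11:121 22:484  a_22=610
d|23:{1,23}  Σf=1+529=530
d|24:{24,12,8,6,4,3,2,1}  Σf=576+144+64+36+16+9+4+1=850
d|25:{25,5,1}  Σf=625+25+1=651

290, 455, 362, 546, 500, 610, 530, 850, 651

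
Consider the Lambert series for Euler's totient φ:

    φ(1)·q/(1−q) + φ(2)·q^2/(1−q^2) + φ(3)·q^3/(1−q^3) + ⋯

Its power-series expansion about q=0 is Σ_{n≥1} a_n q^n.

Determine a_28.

d|28:{1,2,4,7,14,28}  Σφ=1+1+2+6+6+12=28

a_28 = 28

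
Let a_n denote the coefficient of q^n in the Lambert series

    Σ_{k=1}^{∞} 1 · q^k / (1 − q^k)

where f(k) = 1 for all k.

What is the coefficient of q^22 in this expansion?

n=22: 1·22 2·11 11·2 22·1  f→[1+1+1+1]=4

a_22 = 4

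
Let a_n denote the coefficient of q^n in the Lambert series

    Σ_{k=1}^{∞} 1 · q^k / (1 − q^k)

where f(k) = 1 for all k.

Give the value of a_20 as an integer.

[q^20] f(20)=1,f(10)=1,f(5)=1,f(4)=1,f(2)=1,f(1)=1 ⇒ 6

a_20 = 6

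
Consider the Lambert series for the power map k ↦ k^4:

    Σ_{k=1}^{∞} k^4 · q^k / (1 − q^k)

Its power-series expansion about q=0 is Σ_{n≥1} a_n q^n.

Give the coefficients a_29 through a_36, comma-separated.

[q^29] f(29)=707281,f(1)=1 ⇒ 707282
[q^30] f(30)=810000,f(15)=50625,f(10)=10000,f(6)=1296,f(5)=625,f(3)=81,f(2)=16,f(1)=1 ⇒ 872644
q^31  k|31↦f(k): 1:1 31:923521  a_31=923522
[q^32] f(1)=1,f(2)=16,f(4)=256,f(8)=4096,f(16)=65536,f(32)=1048576 ⇒ 1118481
[q^33] f(1)=1,f(3)=81,f(11)=14641,f(33)=1185921 ⇒ 1200644
[q^34] f(1)=1,f(2)=16,f(17)=83521,f(34)=1336336 ⇒ 1419874
[q^35] f(35)=1500625,f(7)=2401,f(5)=625,f(1)=1 ⇒ 1503652
q^36  k|36↦f(k): 1:1 2:16 3:81 4:256 6:1296 9:6561 12:20736 18:104976 36:1679616  a_36=1813539

707282, 872644, 923522, 1118481, 1200644, 1419874, 1503652, 1813539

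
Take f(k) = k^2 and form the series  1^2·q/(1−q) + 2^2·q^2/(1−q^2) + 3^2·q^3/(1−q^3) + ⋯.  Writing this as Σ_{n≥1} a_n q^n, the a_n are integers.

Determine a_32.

a_32 = 1365

d|32:{1,2,4,8,16,32}  Σf=1+4+16+64+256+1024=1365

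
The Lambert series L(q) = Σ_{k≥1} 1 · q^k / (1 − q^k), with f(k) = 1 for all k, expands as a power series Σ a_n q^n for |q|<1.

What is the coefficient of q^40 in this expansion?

q^40  k|40↦f(k): 40:1 20:1 10:1 8:1 5:1 4:1 2:1 1:1  a_40=8

a_40 = 8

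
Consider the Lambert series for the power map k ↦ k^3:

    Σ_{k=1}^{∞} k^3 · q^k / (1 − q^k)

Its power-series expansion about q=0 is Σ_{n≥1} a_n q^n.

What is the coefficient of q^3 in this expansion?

a_3 = 28

d|3:{3,1}  Σf=27+1=28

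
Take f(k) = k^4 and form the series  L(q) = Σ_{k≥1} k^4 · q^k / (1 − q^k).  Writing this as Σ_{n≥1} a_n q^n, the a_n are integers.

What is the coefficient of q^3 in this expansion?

n=3: 1·3 3·1  f→[1+81]=82

a_3 = 82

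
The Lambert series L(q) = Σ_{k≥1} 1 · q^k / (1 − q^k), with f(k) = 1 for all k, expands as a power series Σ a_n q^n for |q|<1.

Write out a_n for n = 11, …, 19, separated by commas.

q^11  k|11↦f(k): 1:1 11:1  a_11=2
q^12  k|12↦f(k): 12:1 6:1 4:1 3:1 2:1 1:1  a_12=6
q^13  k|13↦f(k): 1:1 13:1  a_13=2
[q^14] f(14)=1,f(7)=1,f(2)=1,f(1)=1 ⇒ 4
[q^15] f(15)=1,f(5)=1,f(3)=1,f(1)=1 ⇒ 4
q^16  k|16↦f(k): 16:1 8:1 4:1 2:1 1:1  a_16=5
n=17: 17·1 1·17  f→[1+1]=2
n=18: 18·1 9·2 6·3 3·6 2·9 1·18  f→[1+1+1+1+1+1]=6
d|19:{1,19}  Σf=1+1=2

2, 6, 2, 4, 4, 5, 2, 6, 2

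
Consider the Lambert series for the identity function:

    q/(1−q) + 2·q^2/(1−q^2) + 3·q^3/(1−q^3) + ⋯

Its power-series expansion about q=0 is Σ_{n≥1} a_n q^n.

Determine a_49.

[q^49] f(1)=1,f(7)=7,f(49)=49 ⇒ 57

a_49 = 57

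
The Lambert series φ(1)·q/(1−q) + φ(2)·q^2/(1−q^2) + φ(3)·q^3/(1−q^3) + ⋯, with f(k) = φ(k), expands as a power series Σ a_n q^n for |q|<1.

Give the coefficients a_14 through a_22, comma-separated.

n=14: 14·1 7·2 2·7 1·14  φ→[6+6+1+1]=14
d|15:{1,3,5,15}  Σφ=1+2+4+8=15
[q^16] φ(16)=8,φ(8)=4,φ(4)=2,φ(2)=1,φ(1)=1 ⇒ 16
n=17: 1·17 17·1  φ→[1+16]=17
[q^18] φ(18)=6,φ(9)=6,φ(6)=2,φ(3)=2,φ(2)=1,φ(1)=1 ⇒ 18
d|19:{19,1}  Σφ=18+1=19
q^20  k|20↦φ(k): 20:8 10:4 5:4 4:2 2:1 1:1  a_20=20
d|21:{21,7,3,1}  Σφ=12+6+2+1=21
[q^22] φ(1)=1,φ(2)=1,φ(11)=10,φ(22)=10 ⇒ 22

14, 15, 16, 17, 18, 19, 20, 21, 22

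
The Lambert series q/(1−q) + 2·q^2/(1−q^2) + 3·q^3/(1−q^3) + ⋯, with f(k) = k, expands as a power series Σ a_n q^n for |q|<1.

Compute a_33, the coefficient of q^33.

d|33:{1,3,11,33}  Σf=1+3+11+33=48

a_33 = 48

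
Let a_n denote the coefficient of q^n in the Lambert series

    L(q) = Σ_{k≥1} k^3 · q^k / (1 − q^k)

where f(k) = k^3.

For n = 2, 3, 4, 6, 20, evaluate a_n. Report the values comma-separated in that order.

9, 28, 73, 252, 9198

n=2: 1·2 2·1  f→[1+8]=9
n=3: 1·3 3·1  f→[1+27]=28
n=4: 1·4 2·2 4·1  f→[1+8+64]=73
q^6  k|6↦f(k): 6:216 3:27 2:8 1:1  a_6=252
d|20:{20,10,5,4,2,1}  Σf=8000+1000+125+64+8+1=9198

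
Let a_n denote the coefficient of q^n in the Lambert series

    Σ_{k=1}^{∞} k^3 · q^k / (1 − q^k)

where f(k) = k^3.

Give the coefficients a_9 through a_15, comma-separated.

757, 1134, 1332, 2044, 2198, 3096, 3528

q^9  k|9↦f(k): 1:1 3:27 9:729  a_9=757
d|10:{10,5,2,1}  Σf=1000+125+8+1=1134
d|11:{1,11}  Σf=1+1331=1332
q^12  k|12↦f(k): 1:1 2:8 3:27 4:64 6:216 12:1728  a_12=2044
[q^13] f(13)=2197,f(1)=1 ⇒ 2198
n=14: 14·1 7·2 2·7 1·14  f→[2744+343+8+1]=3096
n=15: 1·15 3·5 5·3 15·1  f→[1+27+125+3375]=3528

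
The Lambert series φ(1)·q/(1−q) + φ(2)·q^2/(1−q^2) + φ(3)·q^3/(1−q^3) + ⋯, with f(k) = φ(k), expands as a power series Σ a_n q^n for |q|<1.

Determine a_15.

n=15: 15·1 5·3 3·5 1·15  φ→[8+4+2+1]=15

a_15 = 15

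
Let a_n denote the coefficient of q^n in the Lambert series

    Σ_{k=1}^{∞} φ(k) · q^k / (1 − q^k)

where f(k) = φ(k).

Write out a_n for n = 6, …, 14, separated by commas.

[q^6] φ(6)=2,φ(3)=2,φ(2)=1,φ(1)=1 ⇒ 6
d|7:{1,7}  Σφ=1+6=7
n=8: 1·8 2·4 4·2 8·1  φ→[1+1+2+4]=8
[q^9] φ(9)=6,φ(3)=2,φ(1)=1 ⇒ 9
q^10  k|10↦φ(k): 1:1 2:1 5:4 10:4  a_10=10
d|11:{1,11}  Σφ=1+10=11
q^12  k|12↦φ(k): 1:1 2:1 3:2 4:2 6:2 12:4  a_12=12
n=13: 1·13 13·1  φ→[1+12]=13
[q^14] φ(14)=6,φ(7)=6,φ(2)=1,φ(1)=1 ⇒ 14

6, 7, 8, 9, 10, 11, 12, 13, 14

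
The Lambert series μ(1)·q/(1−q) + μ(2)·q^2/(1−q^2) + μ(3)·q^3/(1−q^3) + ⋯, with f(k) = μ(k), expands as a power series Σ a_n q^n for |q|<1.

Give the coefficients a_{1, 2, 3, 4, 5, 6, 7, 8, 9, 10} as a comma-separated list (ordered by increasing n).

q^1  k|1↦μ(k): 1:1  a_1=1
d|2:{1,2}  Σμ=1+(-1)=0
[q^3] μ(1)=1,μ(3)=-1 ⇒ 0
n=4: 1·4 2·2 4·1  μ→[1+(-1)+0]=0
[q^5] μ(1)=1,μ(5)=-1 ⇒ 0
[q^6] μ(1)=1,μ(2)=-1,μ(3)=-1,μ(6)=1 ⇒ 0
n=7: 7·1 1·7  μ→[(-1)+1]=0
[q^8] μ(8)=0,μ(4)=0,μ(2)=-1,μ(1)=1 ⇒ 0
q^9  k|9↦μ(k): 9:0 3:-1 1:1  a_9=0
d|10:{10,5,2,1}  Σμ=1+(-1)+(-1)+1=0

1, 0, 0, 0, 0, 0, 0, 0, 0, 0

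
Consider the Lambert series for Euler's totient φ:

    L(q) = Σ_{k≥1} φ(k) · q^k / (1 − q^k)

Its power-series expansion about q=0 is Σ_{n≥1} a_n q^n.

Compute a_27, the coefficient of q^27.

[q^27] φ(1)=1,φ(3)=2,φ(9)=6,φ(27)=18 ⇒ 27

a_27 = 27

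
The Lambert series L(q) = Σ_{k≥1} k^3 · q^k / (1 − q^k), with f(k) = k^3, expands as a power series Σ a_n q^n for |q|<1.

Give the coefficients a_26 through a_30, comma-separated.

19782, 20440, 25112, 24390, 31752

d|26:{1,2,13,26}  Σf=1+8+2197+17576=19782
q^27  k|27↦f(k): 1:1 3:27 9:729 27:19683  a_27=20440
q^28  k|28↦f(k): 1:1 2:8 4:64 7:343 14:2744 28:21952  a_28=25112
n=29: 1·29 29·1  f→[1+24389]=24390
q^30  k|30↦f(k): 1:1 2:8 3:27 5:125 6:216 10:1000 15:3375 30:27000  a_30=31752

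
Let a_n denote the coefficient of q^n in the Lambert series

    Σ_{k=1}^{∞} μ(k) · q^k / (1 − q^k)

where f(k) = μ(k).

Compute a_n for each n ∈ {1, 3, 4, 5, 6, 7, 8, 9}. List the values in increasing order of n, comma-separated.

[q^1] μ(1)=1 ⇒ 1
[q^3] μ(1)=1,μ(3)=-1 ⇒ 0
q^4  k|4↦μ(k): 1:1 2:-1 4:0  a_4=0
n=5: 1·5 5·1  μ→[1+(-1)]=0
q^6  k|6↦μ(k): 1:1 2:-1 3:-1 6:1  a_6=0
[q^7] μ(7)=-1,μ(1)=1 ⇒ 0
[q^8] μ(8)=0,μ(4)=0,μ(2)=-1,μ(1)=1 ⇒ 0
q^9  k|9↦μ(k): 1:1 3:-1 9:0  a_9=0

1, 0, 0, 0, 0, 0, 0, 0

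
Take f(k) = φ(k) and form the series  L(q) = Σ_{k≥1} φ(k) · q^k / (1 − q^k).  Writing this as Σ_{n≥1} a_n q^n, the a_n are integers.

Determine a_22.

q^22  k|22↦φ(k): 22:10 11:10 2:1 1:1  a_22=22

a_22 = 22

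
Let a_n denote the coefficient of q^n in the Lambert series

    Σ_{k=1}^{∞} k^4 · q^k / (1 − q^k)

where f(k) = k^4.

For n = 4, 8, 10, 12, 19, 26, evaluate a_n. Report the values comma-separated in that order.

273, 4369, 10642, 22386, 130322, 485554

q^4  k|4↦f(k): 1:1 2:16 4:256  a_4=273
[q^8] f(8)=4096,f(4)=256,f(2)=16,f(1)=1 ⇒ 4369
d|10:{10,5,2,1}  Σf=10000+625+16+1=10642
q^12  k|12↦f(k): 1:1 2:16 3:81 4:256 6:1296 12:20736  a_12=22386
[q^19] f(1)=1,f(19)=130321 ⇒ 130322
n=26: 26·1 13·2 2·13 1·26  f→[456976+28561+16+1]=485554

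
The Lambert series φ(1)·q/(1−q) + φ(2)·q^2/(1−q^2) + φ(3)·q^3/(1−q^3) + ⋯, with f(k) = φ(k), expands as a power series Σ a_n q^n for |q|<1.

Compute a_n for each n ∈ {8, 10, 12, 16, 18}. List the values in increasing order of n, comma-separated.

d|8:{1,2,4,8}  Σφ=1+1+2+4=8
q^10  k|10↦φ(k): 10:4 5:4 2:1 1:1  a_10=10
n=12: 1·12 2·6 3·4 4·3 6·2 12·1  φ→[1+1+2+2+2+4]=12
n=16: 1·16 2·8 4·4 8·2 16·1  φ→[1+1+2+4+8]=16
d|18:{18,9,6,3,2,1}  Σφ=6+6+2+2+1+1=18

8, 10, 12, 16, 18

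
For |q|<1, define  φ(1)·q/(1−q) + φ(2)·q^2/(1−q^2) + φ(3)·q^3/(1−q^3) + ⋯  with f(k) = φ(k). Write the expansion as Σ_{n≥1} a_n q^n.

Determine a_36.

n=36: 36·1 18·2 12·3 9·4 6·6 4·9 3·12 2·18 1·36  φ→[12+6+4+6+2+2+2+1+1]=36

a_36 = 36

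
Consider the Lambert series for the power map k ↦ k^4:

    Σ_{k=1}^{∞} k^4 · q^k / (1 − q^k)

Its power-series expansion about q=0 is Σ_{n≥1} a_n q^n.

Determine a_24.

a_24 = 358258

d|24:{1,2,3,4,6,8,12,24}  Σf=1+16+81+256+1296+4096+20736+331776=358258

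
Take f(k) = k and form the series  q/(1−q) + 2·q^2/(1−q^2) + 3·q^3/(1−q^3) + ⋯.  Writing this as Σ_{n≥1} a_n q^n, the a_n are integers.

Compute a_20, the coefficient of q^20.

a_20 = 42

n=20: 1·20 2·10 4·5 5·4 10·2 20·1  f→[1+2+4+5+10+20]=42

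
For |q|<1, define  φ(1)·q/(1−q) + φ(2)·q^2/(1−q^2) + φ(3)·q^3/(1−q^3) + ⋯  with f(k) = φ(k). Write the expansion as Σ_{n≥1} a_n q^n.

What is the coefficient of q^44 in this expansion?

d|44:{44,22,11,4,2,1}  Σφ=20+10+10+2+1+1=44

a_44 = 44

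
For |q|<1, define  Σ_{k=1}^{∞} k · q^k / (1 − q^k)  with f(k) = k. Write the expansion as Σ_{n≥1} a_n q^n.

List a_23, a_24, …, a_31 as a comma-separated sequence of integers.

n=23: 23·1 1·23  f→[23+1]=24
[q^24] f(1)=1,f(2)=2,f(3)=3,f(4)=4,f(6)=6,f(8)=8,f(12)=12,f(24)=24 ⇒ 60
d|25:{25,5,1}  Σf=25+5+1=31
n=26: 26·1 13·2 2·13 1·26  f→[26+13+2+1]=42
[q^27] f(27)=27,f(9)=9,f(3)=3,f(1)=1 ⇒ 40
n=28: 1·28 2·14 4·7 7·4 14·2 28·1  f→[1+2+4+7+14+28]=56
[q^29] f(29)=29,f(1)=1 ⇒ 30
q^30  k|30↦f(k): 1:1 2:2 3:3 5:5 6:6 10:10 15:15 30:30  a_30=72
d|31:{1,31}  Σf=1+31=32

24, 60, 31, 42, 40, 56, 30, 72, 32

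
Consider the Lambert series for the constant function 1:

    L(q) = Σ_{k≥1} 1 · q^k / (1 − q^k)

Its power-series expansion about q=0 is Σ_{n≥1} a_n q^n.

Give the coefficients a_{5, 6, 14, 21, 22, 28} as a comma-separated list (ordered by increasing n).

n=5: 1·5 5·1  f→[1+1]=2
[q^6] f(6)=1,f(3)=1,f(2)=1,f(1)=1 ⇒ 4
d|14:{1,2,7,14}  Σf=1+1+1+1=4
[q^21] f(21)=1,f(7)=1,f(3)=1,f(1)=1 ⇒ 4
d|22:{22,11,2,1}  Σf=1+1+1+1=4
q^28  k|28↦f(k): 28:1 14:1 7:1 4:1 2:1 1:1  a_28=6

2, 4, 4, 4, 4, 6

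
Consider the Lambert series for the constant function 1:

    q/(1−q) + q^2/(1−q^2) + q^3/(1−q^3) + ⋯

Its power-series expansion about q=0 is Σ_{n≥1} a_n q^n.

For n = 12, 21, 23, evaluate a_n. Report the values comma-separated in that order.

6, 4, 2

q^12  k|12↦f(k): 12:1 6:1 4:1 3:1 2:1 1:1  a_12=6
d|21:{1,3,7,21}  Σf=1+1+1+1=4
d|23:{1,23}  Σf=1+1=2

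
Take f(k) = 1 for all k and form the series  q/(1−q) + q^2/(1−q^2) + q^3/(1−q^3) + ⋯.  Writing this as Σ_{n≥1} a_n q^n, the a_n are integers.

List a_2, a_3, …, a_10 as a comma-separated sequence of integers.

q^2  k|2↦f(k): 1:1 2:1  a_2=2
d|3:{3,1}  Σf=1+1=2
n=4: 1·4 2·2 4·1  f→[1+1+1]=3
n=5: 5·1 1·5  f→[1+1]=2
[q^6] f(1)=1,f(2)=1,f(3)=1,f(6)=1 ⇒ 4
n=7: 1·7 7·1  f→[1+1]=2
q^8  k|8↦f(k): 1:1 2:1 4:1 8:1  a_8=4
d|9:{1,3,9}  Σf=1+1+1=3
[q^10] f(10)=1,f(5)=1,f(2)=1,f(1)=1 ⇒ 4

2, 2, 3, 2, 4, 2, 4, 3, 4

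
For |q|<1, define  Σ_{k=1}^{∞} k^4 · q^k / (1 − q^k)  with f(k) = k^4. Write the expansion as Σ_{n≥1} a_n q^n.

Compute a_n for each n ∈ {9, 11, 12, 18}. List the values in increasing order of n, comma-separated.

6643, 14642, 22386, 112931

n=9: 1·9 3·3 9·1  f→[1+81+6561]=6643
d|11:{11,1}  Σf=14641+1=14642
d|12:{12,6,4,3,2,1}  Σf=20736+1296+256+81+16+1=22386
q^18  k|18↦f(k): 1:1 2:16 3:81 6:1296 9:6561 18:104976  a_18=112931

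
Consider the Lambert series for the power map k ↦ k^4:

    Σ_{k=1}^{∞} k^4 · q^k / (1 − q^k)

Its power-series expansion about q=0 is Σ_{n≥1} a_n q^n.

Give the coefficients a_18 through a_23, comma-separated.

[q^18] f(1)=1,f(2)=16,f(3)=81,f(6)=1296,f(9)=6561,f(18)=104976 ⇒ 112931
q^19  k|19↦f(k): 1:1 19:130321  a_19=130322
[q^20] f(20)=160000,f(10)=10000,f(5)=625,f(4)=256,f(2)=16,f(1)=1 ⇒ 170898
q^21  k|21↦f(k): 21:194481 7:2401 3:81 1:1  a_21=196964
d|22:{22,11,2,1}  Σf=234256+14641+16+1=248914
[q^23] f(23)=279841,f(1)=1 ⇒ 279842

112931, 130322, 170898, 196964, 248914, 279842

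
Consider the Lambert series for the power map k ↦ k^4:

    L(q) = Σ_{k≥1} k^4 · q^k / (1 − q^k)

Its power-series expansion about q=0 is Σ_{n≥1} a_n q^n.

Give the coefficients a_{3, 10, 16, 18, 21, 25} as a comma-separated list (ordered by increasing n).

82, 10642, 69905, 112931, 196964, 391251

d|3:{3,1}  Σf=81+1=82
d|10:{10,5,2,1}  Σf=10000+625+16+1=10642
n=16: 16·1 8·2 4·4 2·8 1·16  f→[65536+4096+256+16+1]=69905
q^18  k|18↦f(k): 18:104976 9:6561 6:1296 3:81 2:16 1:1  a_18=112931
[q^21] f(21)=194481,f(7)=2401,f(3)=81,f(1)=1 ⇒ 196964
[q^25] f(25)=390625,f(5)=625,f(1)=1 ⇒ 391251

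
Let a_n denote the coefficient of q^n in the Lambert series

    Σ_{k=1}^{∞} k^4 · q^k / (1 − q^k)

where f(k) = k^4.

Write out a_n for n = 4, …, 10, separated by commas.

273, 626, 1394, 2402, 4369, 6643, 10642

d|4:{4,2,1}  Σf=256+16+1=273
[q^5] f(5)=625,f(1)=1 ⇒ 626
q^6  k|6↦f(k): 1:1 2:16 3:81 6:1296  a_6=1394
n=7: 7·1 1·7  f→[2401+1]=2402
[q^8] f(8)=4096,f(4)=256,f(2)=16,f(1)=1 ⇒ 4369
n=9: 9·1 3·3 1·9  f→[6561+81+1]=6643
q^10  k|10↦f(k): 10:10000 5:625 2:16 1:1  a_10=10642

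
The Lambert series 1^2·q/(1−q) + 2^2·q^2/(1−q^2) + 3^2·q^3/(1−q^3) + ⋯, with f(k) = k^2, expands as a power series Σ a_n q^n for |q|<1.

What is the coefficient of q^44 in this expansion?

a_44 = 2562

q^44  k|44↦f(k): 44:1936 22:484 11:121 4:16 2:4 1:1  a_44=2562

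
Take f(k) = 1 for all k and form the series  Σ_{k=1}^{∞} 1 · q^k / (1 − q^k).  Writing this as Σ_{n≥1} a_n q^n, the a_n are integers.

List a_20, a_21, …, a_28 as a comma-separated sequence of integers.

q^20  k|20↦f(k): 1:1 2:1 4:1 5:1 10:1 20:1  a_20=6
d|21:{21,7,3,1}  Σf=1+1+1+1=4
n=22: 1·22 2·11 11·2 22·1  f→[1+1+1+1]=4
n=23: 23·1 1·23  f→[1+1]=2
d|24:{1,2,3,4,6,8,12,24}  Σf=1+1+1+1+1+1+1+1=8
q^25  k|25↦f(k): 25:1 5:1 1:1  a_25=3
[q^26] f(1)=1,f(2)=1,f(13)=1,f(26)=1 ⇒ 4
q^27  k|27↦f(k): 1:1 3:1 9:1 27:1  a_27=4
d|28:{28,14,7,4,2,1}  Σf=1+1+1+1+1+1=6

6, 4, 4, 2, 8, 3, 4, 4, 6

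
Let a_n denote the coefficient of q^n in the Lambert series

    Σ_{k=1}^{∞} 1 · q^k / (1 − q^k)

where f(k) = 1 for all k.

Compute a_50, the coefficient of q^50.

a_50 = 6

d|50:{50,25,10,5,2,1}  Σf=1+1+1+1+1+1=6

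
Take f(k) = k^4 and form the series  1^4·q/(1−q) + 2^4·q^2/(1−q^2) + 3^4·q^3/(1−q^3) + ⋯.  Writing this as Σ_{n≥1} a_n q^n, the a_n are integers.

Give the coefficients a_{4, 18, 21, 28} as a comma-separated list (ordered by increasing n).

d|4:{4,2,1}  Σf=256+16+1=273
n=18: 18·1 9·2 6·3 3·6 2·9 1·18  f→[104976+6561+1296+81+16+1]=112931
q^21  k|21↦f(k): 21:194481 7:2401 3:81 1:1  a_21=196964
d|28:{1,2,4,7,14,28}  Σf=1+16+256+2401+38416+614656=655746

273, 112931, 196964, 655746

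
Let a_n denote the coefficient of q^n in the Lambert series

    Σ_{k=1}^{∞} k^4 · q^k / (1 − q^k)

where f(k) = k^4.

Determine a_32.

a_32 = 1118481

[q^32] f(32)=1048576,f(16)=65536,f(8)=4096,f(4)=256,f(2)=16,f(1)=1 ⇒ 1118481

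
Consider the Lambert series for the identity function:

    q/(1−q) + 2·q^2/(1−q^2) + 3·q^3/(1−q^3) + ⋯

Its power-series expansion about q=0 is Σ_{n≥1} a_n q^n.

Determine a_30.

a_30 = 72

d|30:{1,2,3,5,6,10,15,30}  Σf=1+2+3+5+6+10+15+30=72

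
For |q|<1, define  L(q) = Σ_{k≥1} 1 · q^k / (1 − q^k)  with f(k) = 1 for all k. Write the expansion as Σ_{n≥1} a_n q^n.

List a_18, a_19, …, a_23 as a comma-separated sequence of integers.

6, 2, 6, 4, 4, 2

q^18  k|18↦f(k): 18:1 9:1 6:1 3:1 2:1 1:1  a_18=6
n=19: 1·19 19·1  f→[1+1]=2
n=20: 20·1 10·2 5·4 4·5 2·10 1·20  f→[1+1+1+1+1+1]=6
n=21: 1·21 3·7 7·3 21·1  f→[1+1+1+1]=4
[q^22] f(1)=1,f(2)=1,f(11)=1,f(22)=1 ⇒ 4
q^23  k|23↦f(k): 1:1 23:1  a_23=2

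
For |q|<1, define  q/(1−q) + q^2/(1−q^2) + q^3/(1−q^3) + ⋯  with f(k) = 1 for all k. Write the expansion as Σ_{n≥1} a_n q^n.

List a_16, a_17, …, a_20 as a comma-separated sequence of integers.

5, 2, 6, 2, 6

[q^16] f(1)=1,f(2)=1,f(4)=1,f(8)=1,f(16)=1 ⇒ 5
q^17  k|17↦f(k): 1:1 17:1  a_17=2
[q^18] f(18)=1,f(9)=1,f(6)=1,f(3)=1,f(2)=1,f(1)=1 ⇒ 6
n=19: 1·19 19·1  f→[1+1]=2
[q^20] f(20)=1,f(10)=1,f(5)=1,f(4)=1,f(2)=1,f(1)=1 ⇒ 6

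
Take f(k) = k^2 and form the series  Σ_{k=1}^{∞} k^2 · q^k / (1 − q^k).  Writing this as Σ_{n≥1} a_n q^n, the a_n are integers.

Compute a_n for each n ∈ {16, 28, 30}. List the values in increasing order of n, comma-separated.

[q^16] f(1)=1,f(2)=4,f(4)=16,f(8)=64,f(16)=256 ⇒ 341
[q^28] f(28)=784,f(14)=196,f(7)=49,f(4)=16,f(2)=4,f(1)=1 ⇒ 1050
n=30: 1·30 2·15 3·10 5·6 6·5 10·3 15·2 30·1  f→[1+4+9+25+36+100+225+900]=1300

341, 1050, 1300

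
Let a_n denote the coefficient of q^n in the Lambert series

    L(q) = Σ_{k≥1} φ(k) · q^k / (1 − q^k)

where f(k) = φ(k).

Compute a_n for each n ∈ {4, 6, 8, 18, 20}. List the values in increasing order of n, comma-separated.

n=4: 4·1 2·2 1·4  φ→[2+1+1]=4
q^6  k|6↦φ(k): 1:1 2:1 3:2 6:2  a_6=6
d|8:{1,2,4,8}  Σφ=1+1+2+4=8
d|18:{1,2,3,6,9,18}  Σφ=1+1+2+2+6+6=18
q^20  k|20↦φ(k): 20:8 10:4 5:4 4:2 2:1 1:1  a_20=20

4, 6, 8, 18, 20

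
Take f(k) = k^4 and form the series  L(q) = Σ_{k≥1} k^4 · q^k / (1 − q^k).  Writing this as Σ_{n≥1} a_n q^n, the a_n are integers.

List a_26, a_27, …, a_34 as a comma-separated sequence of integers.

n=26: 26·1 13·2 2·13 1·26  f→[456976+28561+16+1]=485554
d|27:{1,3,9,27}  Σf=1+81+6561+531441=538084
n=28: 1·28 2·14 4·7 7·4 14·2 28·1  f→[1+16+256+2401+38416+614656]=655746
[q^29] f(29)=707281,f(1)=1 ⇒ 707282
q^30  k|30↦f(k): 1:1 2:16 3:81 5:625 6:1296 10:10000 15:50625 30:810000  a_30=872644
[q^31] f(31)=923521,f(1)=1 ⇒ 923522
q^32  k|32↦f(k): 32:1048576 16:65536 8:4096 4:256 2:16 1:1  a_32=1118481
n=33: 33·1 11·3 3·11 1·33  f→[1185921+14641+81+1]=1200644
n=34: 34·1 17·2 2·17 1·34  f→[1336336+83521+16+1]=1419874

485554, 538084, 655746, 707282, 872644, 923522, 1118481, 1200644, 1419874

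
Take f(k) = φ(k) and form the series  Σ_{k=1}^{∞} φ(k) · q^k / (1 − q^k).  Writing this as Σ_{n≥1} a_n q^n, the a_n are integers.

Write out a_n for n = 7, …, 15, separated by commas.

d|7:{1,7}  Σφ=1+6=7
n=8: 8·1 4·2 2·4 1·8  φ→[4+2+1+1]=8
d|9:{9,3,1}  Σφ=6+2+1=9
[q^10] φ(1)=1,φ(2)=1,φ(5)=4,φ(10)=4 ⇒ 10
q^11  k|11↦φ(k): 11:10 1:1  a_11=11
[q^12] φ(1)=1,φ(2)=1,φ(3)=2,φ(4)=2,φ(6)=2,φ(12)=4 ⇒ 12
q^13  k|13↦φ(k): 1:1 13:12  a_13=13
[q^14] φ(14)=6,φ(7)=6,φ(2)=1,φ(1)=1 ⇒ 14
n=15: 15·1 5·3 3·5 1·15  φ→[8+4+2+1]=15

7, 8, 9, 10, 11, 12, 13, 14, 15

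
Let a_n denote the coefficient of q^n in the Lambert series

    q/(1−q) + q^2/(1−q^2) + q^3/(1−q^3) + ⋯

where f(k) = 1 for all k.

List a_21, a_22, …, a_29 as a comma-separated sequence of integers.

4, 4, 2, 8, 3, 4, 4, 6, 2

[q^21] f(21)=1,f(7)=1,f(3)=1,f(1)=1 ⇒ 4
n=22: 1·22 2·11 11·2 22·1  f→[1+1+1+1]=4
d|23:{1,23}  Σf=1+1=2
d|24:{24,12,8,6,4,3,2,1}  Σf=1+1+1+1+1+1+1+1=8
[q^25] f(1)=1,f(5)=1,f(25)=1 ⇒ 3
n=26: 26·1 13·2 2·13 1·26  f→[1+1+1+1]=4
q^27  k|27↦f(k): 1:1 3:1 9:1 27:1  a_27=4
[q^28] f(1)=1,f(2)=1,f(4)=1,f(7)=1,f(14)=1,f(28)=1 ⇒ 6
[q^29] f(1)=1,f(29)=1 ⇒ 2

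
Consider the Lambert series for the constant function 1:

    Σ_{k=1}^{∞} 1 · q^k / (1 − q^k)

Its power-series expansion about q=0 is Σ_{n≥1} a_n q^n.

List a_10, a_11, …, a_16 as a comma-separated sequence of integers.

[q^10] f(10)=1,f(5)=1,f(2)=1,f(1)=1 ⇒ 4
d|11:{11,1}  Σf=1+1=2
d|12:{12,6,4,3,2,1}  Σf=1+1+1+1+1+1=6
[q^13] f(1)=1,f(13)=1 ⇒ 2
d|14:{14,7,2,1}  Σf=1+1+1+1=4
n=15: 1·15 3·5 5·3 15·1  f→[1+1+1+1]=4
[q^16] f(16)=1,f(8)=1,f(4)=1,f(2)=1,f(1)=1 ⇒ 5

4, 2, 6, 2, 4, 4, 5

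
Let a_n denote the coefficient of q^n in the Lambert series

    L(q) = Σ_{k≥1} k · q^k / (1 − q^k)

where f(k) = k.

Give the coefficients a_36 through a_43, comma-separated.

91, 38, 60, 56, 90, 42, 96, 44

d|36:{1,2,3,4,6,9,12,18,36}  Σf=1+2+3+4+6+9+12+18+36=91
d|37:{37,1}  Σf=37+1=38
n=38: 38·1 19·2 2·19 1·38  f→[38+19+2+1]=60
q^39  k|39↦f(k): 1:1 3:3 13:13 39:39  a_39=56
[q^40] f(1)=1,f(2)=2,f(4)=4,f(5)=5,f(8)=8,f(10)=10,f(20)=20,f(40)=40 ⇒ 90
n=41: 1·41 41·1  f→[1+41]=42
d|42:{1,2,3,6,7,14,21,42}  Σf=1+2+3+6+7+14+21+42=96
[q^43] f(1)=1,f(43)=43 ⇒ 44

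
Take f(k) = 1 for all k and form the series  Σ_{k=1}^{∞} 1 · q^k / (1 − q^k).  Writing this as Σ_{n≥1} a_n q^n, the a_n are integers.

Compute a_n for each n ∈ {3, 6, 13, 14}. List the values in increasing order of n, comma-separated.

[q^3] f(1)=1,f(3)=1 ⇒ 2
d|6:{6,3,2,1}  Σf=1+1+1+1=4
q^13  k|13↦f(k): 1:1 13:1  a_13=2
d|14:{14,7,2,1}  Σf=1+1+1+1=4

2, 4, 2, 4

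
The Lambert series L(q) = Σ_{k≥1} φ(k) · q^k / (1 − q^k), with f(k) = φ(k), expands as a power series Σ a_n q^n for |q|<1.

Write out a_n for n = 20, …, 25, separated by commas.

[q^20] φ(20)=8,φ(10)=4,φ(5)=4,φ(4)=2,φ(2)=1,φ(1)=1 ⇒ 20
q^21  k|21↦φ(k): 21:12 7:6 3:2 1:1  a_21=21
[q^22] φ(22)=10,φ(11)=10,φ(2)=1,φ(1)=1 ⇒ 22
q^23  k|23↦φ(k): 23:22 1:1  a_23=23
n=24: 1·24 2·12 3·8 4·6 6·4 8·3 12·2 24·1  φ→[1+1+2+2+2+4+4+8]=24
n=25: 1·25 5·5 25·1  φ→[1+4+20]=25

20, 21, 22, 23, 24, 25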